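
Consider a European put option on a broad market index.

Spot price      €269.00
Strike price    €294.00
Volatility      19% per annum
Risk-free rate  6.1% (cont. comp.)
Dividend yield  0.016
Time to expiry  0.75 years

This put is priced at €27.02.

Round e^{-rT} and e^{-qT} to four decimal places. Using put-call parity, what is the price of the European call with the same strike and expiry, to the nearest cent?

e^(−qT) = e^(−0.016·0.75) = 0.9881;  e^(−rT) = e^(−0.061·0.75) = 0.9553
Put-call parity: C − P = S·e^(−qT) − K·e^(−rT) = 269·0.9881 − 294·0.9553 = 265.7989 − 280.8582 = -15.0593
C = P + (C − P) = 27.02 + (-15.0593) = 11.9607

€11.96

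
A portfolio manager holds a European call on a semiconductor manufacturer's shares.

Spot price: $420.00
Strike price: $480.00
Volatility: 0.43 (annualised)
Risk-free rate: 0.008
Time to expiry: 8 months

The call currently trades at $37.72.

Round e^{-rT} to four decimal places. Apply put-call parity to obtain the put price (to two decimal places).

exp(−rT) = exp(−0.008·0.6667) = 0.9947
Put-call parity: C − P = S − K·e^(−rT) = 420 − 480·0.9947 = 420 − 477.4560 = -57.4560
P = C − (C − P) = 37.72 − (-57.4560) = 95.1760

$95.18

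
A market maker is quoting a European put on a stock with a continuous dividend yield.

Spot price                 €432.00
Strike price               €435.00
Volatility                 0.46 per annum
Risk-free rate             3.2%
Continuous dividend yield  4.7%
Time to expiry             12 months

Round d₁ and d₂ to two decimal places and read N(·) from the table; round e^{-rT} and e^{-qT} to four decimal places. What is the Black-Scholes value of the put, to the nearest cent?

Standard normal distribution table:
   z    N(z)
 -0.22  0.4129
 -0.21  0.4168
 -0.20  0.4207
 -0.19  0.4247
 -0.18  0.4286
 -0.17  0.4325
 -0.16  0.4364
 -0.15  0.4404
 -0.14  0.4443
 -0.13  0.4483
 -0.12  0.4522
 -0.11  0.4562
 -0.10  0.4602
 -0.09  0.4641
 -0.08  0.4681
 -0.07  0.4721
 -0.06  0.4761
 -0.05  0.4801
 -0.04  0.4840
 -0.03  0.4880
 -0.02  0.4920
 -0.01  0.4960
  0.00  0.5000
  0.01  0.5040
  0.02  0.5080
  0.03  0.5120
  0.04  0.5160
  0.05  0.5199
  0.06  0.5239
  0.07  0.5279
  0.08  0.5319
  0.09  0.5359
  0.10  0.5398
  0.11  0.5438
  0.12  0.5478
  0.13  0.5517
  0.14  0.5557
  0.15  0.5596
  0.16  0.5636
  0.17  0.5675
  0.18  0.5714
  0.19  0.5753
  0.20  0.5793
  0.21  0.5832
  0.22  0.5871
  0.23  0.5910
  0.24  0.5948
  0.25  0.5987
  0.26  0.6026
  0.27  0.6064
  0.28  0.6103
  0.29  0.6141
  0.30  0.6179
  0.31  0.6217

€80.46

T = 1;  σ√T = 0.4600
ln(S/K) + (r − q + σ²/2)T = ln(432/435) + (0.032 − 0.047 + 0.46²/2)·1 = -0.0069 + 0.0908 = 0.0839
d₁ = 0.0839 / 0.4600 = 0.1823 ≈ 0.18
d₂ = d₁ − σ√T = 0.1823 − 0.4600 = -0.2777 ≈ -0.28
e^(−qT) = e^(−0.047·1) = 0.9541;  e^(−rT) = e^(−0.032·1) = 0.9685
P = 435·0.9685·N(0.28) − 432·0.9541·N(-0.18) = 435·0.9685·0.6103 − 432·0.9541·0.4286 = 257.1179 − 176.6566 = 80.4613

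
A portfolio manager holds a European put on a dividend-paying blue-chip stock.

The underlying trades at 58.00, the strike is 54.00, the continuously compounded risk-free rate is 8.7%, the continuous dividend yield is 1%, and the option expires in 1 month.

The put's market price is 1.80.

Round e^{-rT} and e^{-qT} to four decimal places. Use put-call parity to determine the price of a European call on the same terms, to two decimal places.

exp(−qT) = exp(−0.01·0.08333) = 0.9992;  exp(−rT) = exp(−0.087·0.08333) = 0.9928
Put-call parity: C − P = S·e^(−qT) − K·e^(−rT) = 58·0.9992 − 54·0.9928 = 57.9536 − 53.6112 = 4.3424
C = P + (C − P) = 1.80 + (4.3424) = 6.1424

6.14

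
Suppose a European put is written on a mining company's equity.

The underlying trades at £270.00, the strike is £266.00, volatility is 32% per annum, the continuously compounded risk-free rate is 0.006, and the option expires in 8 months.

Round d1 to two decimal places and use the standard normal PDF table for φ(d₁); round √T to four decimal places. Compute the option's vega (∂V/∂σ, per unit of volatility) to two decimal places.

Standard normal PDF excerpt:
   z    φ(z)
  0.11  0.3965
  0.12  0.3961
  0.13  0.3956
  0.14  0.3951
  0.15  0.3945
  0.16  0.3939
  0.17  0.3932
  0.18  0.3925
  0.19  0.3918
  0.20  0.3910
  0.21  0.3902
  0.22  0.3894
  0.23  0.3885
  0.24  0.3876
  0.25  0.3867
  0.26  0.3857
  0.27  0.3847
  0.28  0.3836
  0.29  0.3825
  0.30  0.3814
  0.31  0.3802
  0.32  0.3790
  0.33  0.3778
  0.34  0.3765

86.20

σ√T = 0.32·√0.6667 = 0.2613
ln(S/K) + (r + σ²/2)T = ln(270/266) + (0.006 + 0.32²/2)·0.6667 = 0.0149 + 0.0381 = 0.0531
d₁ = 0.0531 / 0.2613 = 0.2031 ≈ 0.20
√T = √0.6667 = 0.8165
φ(d₁) = φ(0.20) = 0.3910
vega = S·φ(d₁)·√T = 270·0.3910·0.8165 = 86.1979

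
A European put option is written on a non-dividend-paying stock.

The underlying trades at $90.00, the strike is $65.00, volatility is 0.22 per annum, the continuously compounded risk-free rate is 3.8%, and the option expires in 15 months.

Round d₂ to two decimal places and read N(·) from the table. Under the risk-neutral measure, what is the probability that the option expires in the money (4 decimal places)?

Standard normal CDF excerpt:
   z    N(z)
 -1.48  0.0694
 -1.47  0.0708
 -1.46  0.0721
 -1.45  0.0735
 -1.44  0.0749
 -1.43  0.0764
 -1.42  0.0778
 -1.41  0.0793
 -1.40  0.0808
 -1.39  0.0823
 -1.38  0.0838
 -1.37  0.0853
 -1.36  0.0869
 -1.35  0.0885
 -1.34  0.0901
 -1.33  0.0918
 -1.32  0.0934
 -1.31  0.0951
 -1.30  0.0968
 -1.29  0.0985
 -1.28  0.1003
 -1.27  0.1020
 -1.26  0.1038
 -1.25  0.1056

σ√T = 0.22 × 1.1180 = 0.2460
d₁ = [ln(90/65) + (0.038 + ½·0.22²)·1.25] / (σ√T) = (0.3254 + 0.0777) / 0.2460 = 1.6391 → 1.64
d₂ = 1.6391 − 0.2460 = 1.3932 → 1.39
Risk-neutral Pr[S_T < K] = N(−d₂) = N(-1.39) = 0.0823

0.0823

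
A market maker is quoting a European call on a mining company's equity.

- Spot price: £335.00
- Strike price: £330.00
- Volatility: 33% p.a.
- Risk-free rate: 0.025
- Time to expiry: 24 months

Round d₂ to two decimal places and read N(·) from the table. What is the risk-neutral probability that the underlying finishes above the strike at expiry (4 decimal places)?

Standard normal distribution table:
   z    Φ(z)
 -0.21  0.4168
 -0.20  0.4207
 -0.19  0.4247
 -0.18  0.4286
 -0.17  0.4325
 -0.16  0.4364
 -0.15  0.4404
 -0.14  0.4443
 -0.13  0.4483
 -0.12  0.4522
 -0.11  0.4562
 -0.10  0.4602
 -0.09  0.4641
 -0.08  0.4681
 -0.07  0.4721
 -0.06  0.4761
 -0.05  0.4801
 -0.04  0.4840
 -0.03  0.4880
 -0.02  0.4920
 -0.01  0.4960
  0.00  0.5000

0.4641

σ√T = 0.33·√2 = 0.4667
ln(S/K) + (r + σ²/2)T = ln(335/330) + (0.025 + 0.33²/2)·2 = 0.0150 + 0.1589 = 0.1739
d₁ = 0.1739 / 0.4667 = 0.3727 ≈ 0.37
d₂ = d₁ − σ√T = 0.3727 − 0.4667 = -0.0940 ≈ -0.09
Pr(exercise) under Q = N(d₂) = 0.4641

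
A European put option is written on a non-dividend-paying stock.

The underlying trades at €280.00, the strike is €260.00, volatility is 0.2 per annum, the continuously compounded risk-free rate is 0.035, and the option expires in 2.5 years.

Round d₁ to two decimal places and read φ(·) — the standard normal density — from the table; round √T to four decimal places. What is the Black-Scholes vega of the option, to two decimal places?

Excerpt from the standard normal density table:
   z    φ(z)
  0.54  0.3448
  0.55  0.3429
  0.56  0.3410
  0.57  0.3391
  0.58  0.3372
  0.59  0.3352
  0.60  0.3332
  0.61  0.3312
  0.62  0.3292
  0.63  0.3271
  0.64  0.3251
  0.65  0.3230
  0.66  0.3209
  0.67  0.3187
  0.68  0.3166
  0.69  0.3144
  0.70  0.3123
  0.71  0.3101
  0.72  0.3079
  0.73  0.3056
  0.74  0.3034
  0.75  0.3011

141.09

T = 2.5;  σ√T = 0.3162
d₁ = [ln(280/260) + (0.035 + 0.2²/2)·2.5] / 0.3162 = [0.0741 + 0.1375] / 0.3162 = 0.6692 ≈ 0.67
√T = √2.5 = 1.5811
φ(d₁) = φ(0.67) = 0.3187
vega = S·φ(d₁)·√T = 280·0.3187·1.5811 = 141.0910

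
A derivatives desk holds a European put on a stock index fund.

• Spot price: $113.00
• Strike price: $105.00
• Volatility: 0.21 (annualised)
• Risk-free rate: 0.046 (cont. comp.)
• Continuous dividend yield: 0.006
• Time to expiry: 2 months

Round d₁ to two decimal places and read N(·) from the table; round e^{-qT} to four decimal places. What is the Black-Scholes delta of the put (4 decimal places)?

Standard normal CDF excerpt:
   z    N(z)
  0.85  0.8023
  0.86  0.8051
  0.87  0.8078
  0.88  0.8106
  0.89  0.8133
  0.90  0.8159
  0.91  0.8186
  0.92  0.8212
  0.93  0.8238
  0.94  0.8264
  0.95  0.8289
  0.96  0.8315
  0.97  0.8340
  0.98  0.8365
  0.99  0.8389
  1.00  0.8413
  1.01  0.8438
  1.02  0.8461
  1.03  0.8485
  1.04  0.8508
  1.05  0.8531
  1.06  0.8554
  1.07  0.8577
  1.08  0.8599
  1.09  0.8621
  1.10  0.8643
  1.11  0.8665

-0.1633

σ√T = 0.21·√0.1667 = 0.0857
ln(S/K) + (r − q + σ²/2)T = ln(113/105) + (0.046 − 0.006 + 0.21²/2)·0.1667 = 0.0734 + 0.0103 = 0.0838
d₁ = 0.0838 / 0.0857 = 0.9771 → 0.98
N(d₁) = N(0.98) = 0.8365
Δ_put = e^(−qT)·(N(d₁) − 1) = 0.9990·(0.8365 − 1) = -0.1633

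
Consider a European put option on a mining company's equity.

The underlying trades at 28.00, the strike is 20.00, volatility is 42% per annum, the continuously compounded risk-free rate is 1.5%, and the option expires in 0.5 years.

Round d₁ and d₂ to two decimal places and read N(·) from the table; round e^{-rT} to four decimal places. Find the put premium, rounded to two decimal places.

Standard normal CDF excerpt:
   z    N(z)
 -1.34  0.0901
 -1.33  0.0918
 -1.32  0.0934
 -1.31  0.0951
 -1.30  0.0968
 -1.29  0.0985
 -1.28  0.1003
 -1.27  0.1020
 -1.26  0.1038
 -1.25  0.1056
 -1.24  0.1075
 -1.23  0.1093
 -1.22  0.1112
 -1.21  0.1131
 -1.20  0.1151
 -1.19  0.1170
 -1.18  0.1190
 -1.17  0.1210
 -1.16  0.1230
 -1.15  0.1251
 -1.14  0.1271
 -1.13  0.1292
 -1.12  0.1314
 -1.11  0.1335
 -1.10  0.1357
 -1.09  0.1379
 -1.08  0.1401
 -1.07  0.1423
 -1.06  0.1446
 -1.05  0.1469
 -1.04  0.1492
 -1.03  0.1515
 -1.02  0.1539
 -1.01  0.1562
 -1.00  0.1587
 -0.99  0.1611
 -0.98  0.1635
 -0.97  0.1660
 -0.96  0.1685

σ√T = 0.42·√0.5 = 0.2970
d₁ = [ln(28/20) + (0.015 + ½·0.42²)·0.5] / (σ√T) = (0.3365 + 0.0516) / 0.2970 = 1.3067 ⇒ 1.31
d₂ = 1.3067 − 0.2970 = 1.0097 ⇒ 1.01
e^(−rT) = e^(−0.015·0.5) = 0.9925
P = 20·0.9925·N(-1.01) − 28·N(-1.31) = 20·0.9925·0.1562 − 28·0.0951 = 3.1006 − 2.6628 = 0.4378

0.44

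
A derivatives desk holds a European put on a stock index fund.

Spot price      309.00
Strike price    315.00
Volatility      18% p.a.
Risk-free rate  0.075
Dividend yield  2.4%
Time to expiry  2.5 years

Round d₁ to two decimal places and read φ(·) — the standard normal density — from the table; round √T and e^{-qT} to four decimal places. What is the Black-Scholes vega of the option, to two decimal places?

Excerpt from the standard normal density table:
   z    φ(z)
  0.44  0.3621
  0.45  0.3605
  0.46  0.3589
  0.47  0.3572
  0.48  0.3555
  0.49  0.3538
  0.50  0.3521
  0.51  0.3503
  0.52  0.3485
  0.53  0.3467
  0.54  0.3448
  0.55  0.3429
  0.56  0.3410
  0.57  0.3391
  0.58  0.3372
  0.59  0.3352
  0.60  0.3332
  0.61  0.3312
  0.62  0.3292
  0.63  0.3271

T = 2.5;  σ√T = 0.2846
d₁ = [ln(309/315) + (0.075 − 0.024 + ½·0.18²)·2.5] / (σ√T) = (-0.0192 + 0.1680) / 0.2846 = 0.5227 which rounds to 0.52
√T = √2.5 = 1.5811
φ(d₁) = φ(0.52) = 0.3485
e^(−qT) = e^(−0.024·2.5) = 0.9418
vega = S·e^(−qT)·φ(d₁)·√T = 309·0.9418·0.3485·1.5811 = 160.3538

160.35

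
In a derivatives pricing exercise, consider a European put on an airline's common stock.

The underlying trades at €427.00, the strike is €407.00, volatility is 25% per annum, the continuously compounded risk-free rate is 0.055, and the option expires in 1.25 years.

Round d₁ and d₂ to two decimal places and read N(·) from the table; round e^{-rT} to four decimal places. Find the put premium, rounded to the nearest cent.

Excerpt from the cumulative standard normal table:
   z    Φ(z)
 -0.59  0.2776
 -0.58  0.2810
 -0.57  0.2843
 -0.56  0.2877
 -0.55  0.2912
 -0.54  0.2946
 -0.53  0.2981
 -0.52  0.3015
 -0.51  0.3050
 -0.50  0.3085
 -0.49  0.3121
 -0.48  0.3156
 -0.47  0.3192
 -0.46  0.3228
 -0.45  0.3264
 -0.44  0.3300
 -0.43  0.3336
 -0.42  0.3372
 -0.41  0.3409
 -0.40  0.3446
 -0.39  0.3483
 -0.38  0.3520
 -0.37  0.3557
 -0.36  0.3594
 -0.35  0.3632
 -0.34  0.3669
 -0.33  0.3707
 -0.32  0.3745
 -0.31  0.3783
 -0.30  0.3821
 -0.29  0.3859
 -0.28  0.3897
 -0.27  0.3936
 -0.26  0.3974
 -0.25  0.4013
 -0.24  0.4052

T = 1.25;  σ√T = 0.2795
d₁ = [ln(427/407) + (0.055 + 0.25²/2)·1.25] / 0.2795 = [0.0480 + 0.1078] / 0.2795 = 0.5573 → 0.56
d₂ = d₁ − σ√T = 0.5573 − 0.2795 = 0.2778 → 0.28
e^(−rT) = e^(−0.055·1.25) = 0.9336
N(−d₂) = N(-0.28) = 0.3897;  N(−d₁) = N(-0.56) = 0.2877
P = 407·0.9336·0.3897 − 427·0.2877 = 148.0763 − 122.8479 = 25.2284

€25.23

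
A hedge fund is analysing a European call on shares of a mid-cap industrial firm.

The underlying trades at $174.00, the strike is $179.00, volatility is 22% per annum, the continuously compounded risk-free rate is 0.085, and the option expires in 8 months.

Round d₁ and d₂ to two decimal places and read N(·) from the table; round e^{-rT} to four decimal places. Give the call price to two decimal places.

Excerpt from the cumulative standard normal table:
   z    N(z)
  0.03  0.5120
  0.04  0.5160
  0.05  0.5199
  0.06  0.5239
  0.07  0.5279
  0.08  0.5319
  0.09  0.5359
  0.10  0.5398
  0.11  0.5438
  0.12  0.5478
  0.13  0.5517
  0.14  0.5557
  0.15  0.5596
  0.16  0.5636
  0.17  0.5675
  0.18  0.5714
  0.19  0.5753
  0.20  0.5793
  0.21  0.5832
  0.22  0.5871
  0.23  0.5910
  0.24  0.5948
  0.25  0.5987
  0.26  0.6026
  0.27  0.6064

T = 0.6667;  σ√T = 0.1796
d₁ = [ln(174/179) + (0.085 + ½·0.22²)·0.6667] / (σ√T) = (-0.0283 + 0.0728) / 0.1796 = 0.2476 ⇒ 0.25
d₂ = 0.2476 − 0.1796 = 0.0679 ⇒ 0.07
exp(−rT) = exp(−0.085·0.6667) = 0.9449
N(d₁) = N(0.25) = 0.5987;  N(d₂) = N(0.07) = 0.5279
C = 174·0.5987 − 179·0.9449·0.5279 = 104.1738 − 89.2875 = 14.8863

$14.89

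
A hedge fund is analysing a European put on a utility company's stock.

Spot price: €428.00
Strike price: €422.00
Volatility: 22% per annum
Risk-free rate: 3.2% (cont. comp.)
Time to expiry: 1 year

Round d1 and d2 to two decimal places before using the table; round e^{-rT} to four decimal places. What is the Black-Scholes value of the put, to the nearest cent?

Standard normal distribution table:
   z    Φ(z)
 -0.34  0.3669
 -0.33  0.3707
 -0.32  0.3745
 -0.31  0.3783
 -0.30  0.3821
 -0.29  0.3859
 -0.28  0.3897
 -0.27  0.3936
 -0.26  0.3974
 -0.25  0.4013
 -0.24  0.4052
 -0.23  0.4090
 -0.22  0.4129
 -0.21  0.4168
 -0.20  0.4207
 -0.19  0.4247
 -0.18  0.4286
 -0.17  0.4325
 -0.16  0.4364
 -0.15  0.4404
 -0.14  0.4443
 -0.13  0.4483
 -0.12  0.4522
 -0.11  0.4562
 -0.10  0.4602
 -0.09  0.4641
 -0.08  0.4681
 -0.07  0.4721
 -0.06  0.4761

σ√T = 0.22·√1 = 0.2200
d₁ = [ln(428/422) + (0.032 + ½·0.22²)·1] / (σ√T) = (0.0141 + 0.0562) / 0.2200 = 0.3196 → 0.32
d₂ = 0.3196 − 0.2200 = 0.0996 → 0.10
exp(−rT) = exp(−0.032·1) = 0.9685
P = 422·0.9685·N(-0.10) − 428·N(-0.32) = 422·0.9685·0.4602 − 428·0.3745 = 188.0870 − 160.2860 = 27.8010

€27.80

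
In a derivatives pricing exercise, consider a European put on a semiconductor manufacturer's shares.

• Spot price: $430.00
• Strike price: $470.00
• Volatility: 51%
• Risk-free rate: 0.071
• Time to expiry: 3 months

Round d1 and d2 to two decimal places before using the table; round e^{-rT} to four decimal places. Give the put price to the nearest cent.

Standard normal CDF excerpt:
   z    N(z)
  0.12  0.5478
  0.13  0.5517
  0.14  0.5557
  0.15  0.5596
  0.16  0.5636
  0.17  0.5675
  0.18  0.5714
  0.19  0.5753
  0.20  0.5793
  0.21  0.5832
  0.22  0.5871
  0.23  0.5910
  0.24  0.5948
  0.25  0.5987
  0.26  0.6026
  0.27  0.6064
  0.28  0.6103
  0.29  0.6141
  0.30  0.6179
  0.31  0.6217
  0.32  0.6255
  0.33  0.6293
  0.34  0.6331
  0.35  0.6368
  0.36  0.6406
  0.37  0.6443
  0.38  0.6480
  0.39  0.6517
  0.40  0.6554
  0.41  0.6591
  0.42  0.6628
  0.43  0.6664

$63.70

T = 0.25;  σ√T = 0.2550
d₁ = [ln(430/470) + (0.071 + 0.51²/2)·0.25] / 0.2550 = [-0.0889 + 0.0503] / 0.2550 = -0.1517 which rounds to -0.15
d₂ = d₁ − σ√T = -0.1517 − 0.2550 = -0.4067 which rounds to -0.41
e^(−rT) = e^(−0.071·0.25) = 0.9824
N(−d₂) = N(0.41) = 0.6591;  N(−d₁) = N(0.15) = 0.5596
P = 470·0.9824·0.6591 − 430·0.5596 = 304.3249 − 240.6280 = 63.6969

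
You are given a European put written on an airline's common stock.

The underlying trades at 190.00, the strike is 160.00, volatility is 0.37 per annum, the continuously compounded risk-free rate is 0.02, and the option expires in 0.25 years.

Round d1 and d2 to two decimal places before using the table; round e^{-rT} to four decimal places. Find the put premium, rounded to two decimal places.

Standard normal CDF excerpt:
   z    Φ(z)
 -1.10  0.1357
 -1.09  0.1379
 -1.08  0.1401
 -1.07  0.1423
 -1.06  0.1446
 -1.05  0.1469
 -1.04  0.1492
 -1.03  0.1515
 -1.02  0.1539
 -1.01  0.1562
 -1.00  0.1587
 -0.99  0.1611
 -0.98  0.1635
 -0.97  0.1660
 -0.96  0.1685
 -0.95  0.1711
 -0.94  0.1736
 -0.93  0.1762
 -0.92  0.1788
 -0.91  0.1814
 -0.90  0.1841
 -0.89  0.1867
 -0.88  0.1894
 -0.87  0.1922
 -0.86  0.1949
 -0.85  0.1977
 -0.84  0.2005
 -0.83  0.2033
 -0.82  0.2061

T = 0.25;  σ√T = 0.1850
d₁ = [ln(190/160) + (0.02 + ½·0.37²)·0.25] / (σ√T) = (0.1719 + 0.0221) / 0.1850 = 1.0484 which rounds to 1.05
d₂ = 1.0484 − 0.1850 = 0.8634 which rounds to 0.86
exp(−rT) = exp(−0.02·0.25) = 0.9950
N(−d₂) = N(-0.86) = 0.1949;  N(−d₁) = N(-1.05) = 0.1469
P = 160·0.9950·0.1949 − 190·0.1469 = 31.0281 − 27.9110 = 3.1171

3.12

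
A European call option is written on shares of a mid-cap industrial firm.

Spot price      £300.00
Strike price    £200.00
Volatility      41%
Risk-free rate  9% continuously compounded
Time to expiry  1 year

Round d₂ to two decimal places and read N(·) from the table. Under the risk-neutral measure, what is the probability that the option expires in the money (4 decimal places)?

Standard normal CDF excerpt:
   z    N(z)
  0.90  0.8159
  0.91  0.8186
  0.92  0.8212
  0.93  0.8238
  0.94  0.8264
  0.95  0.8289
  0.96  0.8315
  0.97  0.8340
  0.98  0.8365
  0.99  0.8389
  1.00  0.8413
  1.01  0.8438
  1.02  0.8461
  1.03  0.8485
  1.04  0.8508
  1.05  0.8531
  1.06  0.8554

σ√T = 0.41·√1 = 0.4100
d₁ = [ln(300/200) + (0.09 + ½·0.41²)·1] / (σ√T) = (0.4055 + 0.1740) / 0.4100 = 1.4135 ⇒ 1.41
d₂ = 1.4135 − 0.4100 = 1.0035 ⇒ 1.00
Pr(exercise) under Q = N(d₂) = 0.8413

0.8413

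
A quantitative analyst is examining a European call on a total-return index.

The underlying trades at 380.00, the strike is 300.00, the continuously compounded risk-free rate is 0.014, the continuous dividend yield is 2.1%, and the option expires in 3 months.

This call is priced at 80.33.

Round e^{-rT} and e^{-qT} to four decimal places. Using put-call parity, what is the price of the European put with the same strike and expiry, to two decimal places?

exp(−qT) = exp(−0.021·0.25) = 0.9948;  exp(−rT) = exp(−0.014·0.25) = 0.9965
Put-call parity: C − P = S·e^(−qT) − K·e^(−rT) = 380·0.9948 − 300·0.9965 = 378.0240 − 298.9500 = 79.0740
P = C − (C − P) = 80.33 − (79.0740) = 1.2560

1.26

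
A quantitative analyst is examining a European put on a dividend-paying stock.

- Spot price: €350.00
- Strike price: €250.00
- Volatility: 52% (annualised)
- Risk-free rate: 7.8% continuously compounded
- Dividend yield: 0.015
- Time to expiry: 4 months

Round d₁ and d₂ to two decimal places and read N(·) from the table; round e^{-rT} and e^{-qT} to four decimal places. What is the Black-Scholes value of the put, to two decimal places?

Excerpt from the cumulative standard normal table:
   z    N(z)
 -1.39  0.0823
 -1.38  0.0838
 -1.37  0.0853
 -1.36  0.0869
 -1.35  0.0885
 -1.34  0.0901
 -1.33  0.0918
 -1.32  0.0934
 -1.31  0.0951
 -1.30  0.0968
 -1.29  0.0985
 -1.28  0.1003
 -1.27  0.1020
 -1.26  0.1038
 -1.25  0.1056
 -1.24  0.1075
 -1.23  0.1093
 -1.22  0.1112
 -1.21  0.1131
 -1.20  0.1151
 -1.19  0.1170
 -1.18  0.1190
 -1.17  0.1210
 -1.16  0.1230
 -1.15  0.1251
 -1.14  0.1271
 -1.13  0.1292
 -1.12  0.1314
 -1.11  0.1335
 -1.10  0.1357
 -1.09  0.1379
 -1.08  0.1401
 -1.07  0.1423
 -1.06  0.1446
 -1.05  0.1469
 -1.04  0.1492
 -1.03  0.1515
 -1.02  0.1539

T = 0.3333;  σ√T = 0.3002
ln(S/K) + (r − q + σ²/2)T = ln(350/250) + (0.078 − 0.015 + 0.52²/2)·0.3333 = 0.3365 + 0.0661 = 0.4025
d₁ = 0.4025 / 0.3002 = 1.3408 which rounds to 1.34
d₂ = d₁ − σ√T = 1.3408 − 0.3002 = 1.0406 which rounds to 1.04
exp(−qT) = exp(−0.015·0.3333) = 0.9950;  exp(−rT) = exp(−0.078·0.3333) = 0.9743
N(−d₂) = N(-1.04) = 0.1492;  N(−d₁) = N(-1.34) = 0.0901
P = 250·0.9743·0.1492 − 350·0.9950·0.0901 = 36.3414 − 31.3773 = 4.9641

€4.96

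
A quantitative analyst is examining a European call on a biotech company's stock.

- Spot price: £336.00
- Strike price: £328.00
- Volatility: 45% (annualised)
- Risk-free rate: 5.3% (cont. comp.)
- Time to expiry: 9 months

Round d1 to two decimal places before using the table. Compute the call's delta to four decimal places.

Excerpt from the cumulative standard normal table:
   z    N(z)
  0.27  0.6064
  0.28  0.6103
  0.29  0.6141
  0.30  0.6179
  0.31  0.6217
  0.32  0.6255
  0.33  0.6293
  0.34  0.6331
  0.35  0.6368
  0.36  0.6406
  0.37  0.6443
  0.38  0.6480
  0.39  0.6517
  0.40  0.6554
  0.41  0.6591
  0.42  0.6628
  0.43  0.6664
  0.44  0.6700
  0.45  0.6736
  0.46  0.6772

T = 0.75;  σ√T = 0.3897
ln(S/K) + (r + σ²/2)T = ln(336/328) + (0.053 + 0.45²/2)·0.75 = 0.0241 + 0.1157 = 0.1398
d₁ = 0.1398 / 0.3897 = 0.3587 → 0.36
N(d₁) = N(0.36) = 0.6406
Δ_call = N(d₁) = 0.6406

0.6406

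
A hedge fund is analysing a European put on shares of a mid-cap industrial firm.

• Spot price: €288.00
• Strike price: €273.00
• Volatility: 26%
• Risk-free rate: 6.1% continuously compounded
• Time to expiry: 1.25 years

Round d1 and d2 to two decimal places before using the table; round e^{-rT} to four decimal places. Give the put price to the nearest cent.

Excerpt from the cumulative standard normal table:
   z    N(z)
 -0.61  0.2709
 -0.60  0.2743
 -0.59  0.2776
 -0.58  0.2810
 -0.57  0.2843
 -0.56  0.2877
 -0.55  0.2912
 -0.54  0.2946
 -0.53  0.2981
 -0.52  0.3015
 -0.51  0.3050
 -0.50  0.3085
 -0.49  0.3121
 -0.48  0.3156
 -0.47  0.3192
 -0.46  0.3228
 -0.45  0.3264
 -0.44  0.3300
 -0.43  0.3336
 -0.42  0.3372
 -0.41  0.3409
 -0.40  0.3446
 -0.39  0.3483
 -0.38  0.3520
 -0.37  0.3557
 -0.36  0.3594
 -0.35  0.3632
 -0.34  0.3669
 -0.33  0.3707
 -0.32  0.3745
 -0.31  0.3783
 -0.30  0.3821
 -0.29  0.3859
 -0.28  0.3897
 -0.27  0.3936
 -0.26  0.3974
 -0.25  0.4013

σ√T = 0.26·√1.25 = 0.2907
d₁ = [ln(288/273) + (0.061 + 0.26²/2)·1.25] / 0.2907 = [0.0535 + 0.1185] / 0.2907 = 0.5917 → 0.59
d₂ = d₁ − σ√T = 0.5917 − 0.2907 = 0.3010 → 0.30
e^(−rT) = e^(−0.061·1.25) = 0.9266
N(−d₂) = N(-0.30) = 0.3821;  N(−d₁) = N(-0.59) = 0.2776
P = 273·0.9266·0.3821 − 288·0.2776 = 96.6567 − 79.9488 = 16.7079

€16.71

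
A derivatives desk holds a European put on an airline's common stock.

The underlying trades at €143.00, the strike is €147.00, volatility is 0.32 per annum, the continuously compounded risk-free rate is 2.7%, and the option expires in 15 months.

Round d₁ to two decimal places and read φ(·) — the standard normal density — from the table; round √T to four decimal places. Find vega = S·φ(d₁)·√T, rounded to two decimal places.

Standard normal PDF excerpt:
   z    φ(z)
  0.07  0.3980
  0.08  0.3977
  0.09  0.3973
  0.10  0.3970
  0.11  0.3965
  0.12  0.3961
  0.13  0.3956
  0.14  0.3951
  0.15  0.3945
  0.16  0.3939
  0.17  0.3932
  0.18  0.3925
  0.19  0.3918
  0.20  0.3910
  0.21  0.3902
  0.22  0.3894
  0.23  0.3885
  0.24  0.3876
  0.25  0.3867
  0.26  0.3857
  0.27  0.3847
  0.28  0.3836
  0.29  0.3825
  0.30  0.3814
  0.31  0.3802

σ√T = 0.32·√1.25 = 0.3578
d₁ = [ln(143/147) + (0.027 + ½·0.32²)·1.25] / (σ√T) = (-0.0276 + 0.0978) / 0.3578 = 0.1961 which rounds to 0.20
√T = √1.25 = 1.1180
φ(d₁) = φ(0.20) = 0.3910
vega = S·φ(d₁)·√T = 143·0.3910·1.1180 = 62.5107
(Vega is the same for a European call and put with the same parameters.)

62.51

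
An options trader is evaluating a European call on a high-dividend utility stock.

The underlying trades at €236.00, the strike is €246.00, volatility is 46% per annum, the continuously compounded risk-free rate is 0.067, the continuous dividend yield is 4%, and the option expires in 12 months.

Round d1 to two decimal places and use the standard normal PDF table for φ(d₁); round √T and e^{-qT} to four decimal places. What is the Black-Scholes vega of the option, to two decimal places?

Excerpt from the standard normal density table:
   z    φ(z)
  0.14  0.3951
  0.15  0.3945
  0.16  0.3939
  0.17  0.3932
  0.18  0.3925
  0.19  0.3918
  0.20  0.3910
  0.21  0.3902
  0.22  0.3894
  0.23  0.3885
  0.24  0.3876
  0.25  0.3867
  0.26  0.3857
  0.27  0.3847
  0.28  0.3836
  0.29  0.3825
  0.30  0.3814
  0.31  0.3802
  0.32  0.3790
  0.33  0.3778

88.66

T = 1;  σ√T = 0.4600
d₁ = [ln(236/246) + (0.067 − 0.04 + 0.46²/2)·1] / 0.4600 = [-0.0415 + 0.1328] / 0.4600 = 0.1985 ≈ 0.20
√T = √1 = 1.0000
φ(d₁) = φ(0.20) = 0.3910
e^(−qT) = e^(−0.04·1) = 0.9608
vega = S·e^(−qT)·φ(d₁)·√T = 236·0.9608·0.3910·1.0000 = 88.6588
(Call and put vega coincide under Black-Scholes.)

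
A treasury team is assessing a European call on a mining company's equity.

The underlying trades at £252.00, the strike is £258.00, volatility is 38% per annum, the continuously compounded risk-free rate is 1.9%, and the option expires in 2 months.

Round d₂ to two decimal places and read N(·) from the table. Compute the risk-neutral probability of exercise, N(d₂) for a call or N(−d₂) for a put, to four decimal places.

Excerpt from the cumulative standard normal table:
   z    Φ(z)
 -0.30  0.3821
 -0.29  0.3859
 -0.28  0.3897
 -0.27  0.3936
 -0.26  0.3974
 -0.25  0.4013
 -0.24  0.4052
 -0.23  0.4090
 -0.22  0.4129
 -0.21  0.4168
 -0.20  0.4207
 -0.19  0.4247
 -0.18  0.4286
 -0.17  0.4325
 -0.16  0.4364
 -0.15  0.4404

σ√T = 0.38·√0.1667 = 0.1551
d₁ = [ln(252/258) + (0.019 + 0.38²/2)·0.1667] / 0.1551 = [-0.0235 + 0.0152] / 0.1551 = -0.0537 ≈ -0.05
d₂ = d₁ − σ√T = -0.0537 − 0.1551 = -0.2088 ≈ -0.21
Risk-neutral Pr[S_T > K] = N(d₂) = N(-0.21) = 0.4168

0.4168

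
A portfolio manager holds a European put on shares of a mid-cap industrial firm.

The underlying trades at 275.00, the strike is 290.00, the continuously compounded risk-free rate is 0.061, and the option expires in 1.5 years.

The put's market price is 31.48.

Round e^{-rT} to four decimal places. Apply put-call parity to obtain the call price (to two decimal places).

e^(−rT) = e^(−0.061·1.5) = 0.9126
Put-call parity: C − P = S − K·e^(−rT) = 275 − 290·0.9126 = 275 − 264.6540 = 10.3460
C = P + (C − P) = 31.48 + (10.3460) = 41.8260

41.83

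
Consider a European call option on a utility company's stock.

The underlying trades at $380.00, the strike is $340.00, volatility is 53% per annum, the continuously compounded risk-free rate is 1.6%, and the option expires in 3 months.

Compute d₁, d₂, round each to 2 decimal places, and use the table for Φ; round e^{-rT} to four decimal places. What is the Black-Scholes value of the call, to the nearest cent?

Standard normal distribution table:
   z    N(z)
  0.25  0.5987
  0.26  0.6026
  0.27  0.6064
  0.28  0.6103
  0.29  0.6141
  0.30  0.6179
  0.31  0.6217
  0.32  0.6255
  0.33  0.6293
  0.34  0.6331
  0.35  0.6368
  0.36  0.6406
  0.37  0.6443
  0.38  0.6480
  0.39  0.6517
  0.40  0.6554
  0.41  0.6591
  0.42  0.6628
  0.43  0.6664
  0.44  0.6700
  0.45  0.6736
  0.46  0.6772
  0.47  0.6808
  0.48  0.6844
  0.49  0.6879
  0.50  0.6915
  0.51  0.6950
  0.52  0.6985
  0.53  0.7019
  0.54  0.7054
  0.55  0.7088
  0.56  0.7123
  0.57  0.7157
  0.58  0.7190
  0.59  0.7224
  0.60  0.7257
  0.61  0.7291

$62.72

σ√T = 0.53·√0.25 = 0.2650
d₁ = [ln(380/340) + (0.016 + 0.53²/2)·0.25] / 0.2650 = [0.1112 + 0.0391] / 0.2650 = 0.5673 ⇒ 0.57
d₂ = d₁ − σ√T = 0.5673 − 0.2650 = 0.3023 ⇒ 0.30
e^(−rT) = e^(−0.016·0.25) = 0.9960
N(d₁) = N(0.57) = 0.7157;  N(d₂) = N(0.30) = 0.6179
C = 380·0.7157 − 340·0.9960·0.6179 = 271.9660 − 209.2457 = 62.7203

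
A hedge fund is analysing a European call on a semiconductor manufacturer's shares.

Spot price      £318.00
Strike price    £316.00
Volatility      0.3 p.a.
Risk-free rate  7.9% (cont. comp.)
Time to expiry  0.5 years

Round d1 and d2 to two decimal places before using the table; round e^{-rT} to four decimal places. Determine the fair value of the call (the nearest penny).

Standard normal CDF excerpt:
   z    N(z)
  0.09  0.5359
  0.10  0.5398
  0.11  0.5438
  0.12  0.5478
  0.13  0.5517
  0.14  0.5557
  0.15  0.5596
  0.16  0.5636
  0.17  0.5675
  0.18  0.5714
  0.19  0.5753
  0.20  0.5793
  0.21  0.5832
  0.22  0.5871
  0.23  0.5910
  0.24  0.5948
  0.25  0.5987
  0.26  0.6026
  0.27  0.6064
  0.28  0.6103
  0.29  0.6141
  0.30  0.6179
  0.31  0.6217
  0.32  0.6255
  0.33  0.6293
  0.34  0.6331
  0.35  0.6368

σ√T = 0.3·√0.5 = 0.2121
ln(S/K) + (r + σ²/2)T = ln(318/316) + (0.079 + 0.3²/2)·0.5 = 0.0063 + 0.0620 = 0.0683
d₁ = 0.0683 / 0.2121 = 0.3220 ⇒ 0.32
d₂ = d₁ − σ√T = 0.3220 − 0.2121 = 0.1099 ⇒ 0.11
e^(−rT) = e^(−0.079·0.5) = 0.9613
N(d₁) = N(0.32) = 0.6255;  N(d₂) = N(0.11) = 0.5438
C = 318·0.6255 − 316·0.9613·0.5438 = 198.9090 − 165.1906 = 33.7184

£33.72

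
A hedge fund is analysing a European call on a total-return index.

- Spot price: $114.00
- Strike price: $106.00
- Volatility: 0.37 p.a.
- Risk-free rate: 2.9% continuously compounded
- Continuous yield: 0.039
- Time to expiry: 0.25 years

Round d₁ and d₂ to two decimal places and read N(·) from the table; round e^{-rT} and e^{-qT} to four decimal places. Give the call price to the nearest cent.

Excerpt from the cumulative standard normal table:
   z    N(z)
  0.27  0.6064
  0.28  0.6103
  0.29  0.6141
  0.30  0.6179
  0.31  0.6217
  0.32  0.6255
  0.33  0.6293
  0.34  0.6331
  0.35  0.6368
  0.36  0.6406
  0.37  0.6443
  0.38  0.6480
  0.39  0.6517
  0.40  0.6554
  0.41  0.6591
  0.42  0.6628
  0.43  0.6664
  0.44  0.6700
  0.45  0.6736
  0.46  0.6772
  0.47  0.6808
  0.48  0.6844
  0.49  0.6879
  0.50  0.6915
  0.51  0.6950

$12.23

σ√T = 0.37 × 0.5000 = 0.1850
d₁ = [ln(114/106) + (0.029 − 0.039 + 0.37²/2)·0.25] / 0.1850 = [0.0728 + 0.0146] / 0.1850 = 0.4723 → 0.47
d₂ = d₁ − σ√T = 0.4723 − 0.1850 = 0.2873 → 0.29
e^(−qT) = e^(−0.039·0.25) = 0.9903;  e^(−rT) = e^(−0.029·0.25) = 0.9928
C = 114·0.9903·N(0.47) − 106·0.9928·N(0.29) = 114·0.9903·0.6808 − 106·0.9928·0.6141 = 76.8584 − 64.6259 = 12.2325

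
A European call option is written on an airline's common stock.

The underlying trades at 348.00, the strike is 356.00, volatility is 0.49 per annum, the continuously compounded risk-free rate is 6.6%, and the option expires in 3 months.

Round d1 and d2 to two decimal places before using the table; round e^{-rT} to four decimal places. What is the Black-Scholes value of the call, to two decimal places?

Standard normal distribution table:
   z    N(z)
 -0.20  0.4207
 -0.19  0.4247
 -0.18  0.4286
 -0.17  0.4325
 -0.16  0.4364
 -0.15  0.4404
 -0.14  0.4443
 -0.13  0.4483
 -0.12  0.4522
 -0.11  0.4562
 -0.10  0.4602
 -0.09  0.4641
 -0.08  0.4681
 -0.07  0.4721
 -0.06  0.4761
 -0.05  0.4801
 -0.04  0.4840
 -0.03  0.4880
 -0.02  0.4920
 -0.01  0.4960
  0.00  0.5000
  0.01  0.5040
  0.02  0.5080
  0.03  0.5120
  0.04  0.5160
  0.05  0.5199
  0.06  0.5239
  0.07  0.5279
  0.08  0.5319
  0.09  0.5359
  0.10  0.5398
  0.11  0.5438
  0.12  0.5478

σ√T = 0.49·√0.25 = 0.2450
ln(S/K) + (r + σ²/2)T = ln(348/356) + (0.066 + 0.49²/2)·0.25 = -0.0227 + 0.0465 = 0.0238
d₁ = 0.0238 / 0.2450 = 0.0971 → 0.10
d₂ = d₁ − σ√T = 0.0971 − 0.2450 = -0.1479 → -0.15
e^(−rT) = e^(−0.066·0.25) = 0.9836
C = 348·N(0.10) − 356·0.9836·N(-0.15) = 348·0.5398 − 356·0.9836·0.4404 = 187.8504 − 154.2112 = 33.6392

33.64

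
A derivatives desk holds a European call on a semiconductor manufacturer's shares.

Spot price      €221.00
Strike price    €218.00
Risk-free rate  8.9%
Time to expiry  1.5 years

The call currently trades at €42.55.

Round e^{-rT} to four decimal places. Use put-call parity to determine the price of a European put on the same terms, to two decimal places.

e^(−rT) = e^(−0.089·1.5) = 0.8750
Put-call parity: C − P = S − K·e^(−rT) = 221 − 218·0.8750 = 221 − 190.7500 = 30.2500
P = C − (C − P) = 42.55 − (30.2500) = 12.3000

€12.30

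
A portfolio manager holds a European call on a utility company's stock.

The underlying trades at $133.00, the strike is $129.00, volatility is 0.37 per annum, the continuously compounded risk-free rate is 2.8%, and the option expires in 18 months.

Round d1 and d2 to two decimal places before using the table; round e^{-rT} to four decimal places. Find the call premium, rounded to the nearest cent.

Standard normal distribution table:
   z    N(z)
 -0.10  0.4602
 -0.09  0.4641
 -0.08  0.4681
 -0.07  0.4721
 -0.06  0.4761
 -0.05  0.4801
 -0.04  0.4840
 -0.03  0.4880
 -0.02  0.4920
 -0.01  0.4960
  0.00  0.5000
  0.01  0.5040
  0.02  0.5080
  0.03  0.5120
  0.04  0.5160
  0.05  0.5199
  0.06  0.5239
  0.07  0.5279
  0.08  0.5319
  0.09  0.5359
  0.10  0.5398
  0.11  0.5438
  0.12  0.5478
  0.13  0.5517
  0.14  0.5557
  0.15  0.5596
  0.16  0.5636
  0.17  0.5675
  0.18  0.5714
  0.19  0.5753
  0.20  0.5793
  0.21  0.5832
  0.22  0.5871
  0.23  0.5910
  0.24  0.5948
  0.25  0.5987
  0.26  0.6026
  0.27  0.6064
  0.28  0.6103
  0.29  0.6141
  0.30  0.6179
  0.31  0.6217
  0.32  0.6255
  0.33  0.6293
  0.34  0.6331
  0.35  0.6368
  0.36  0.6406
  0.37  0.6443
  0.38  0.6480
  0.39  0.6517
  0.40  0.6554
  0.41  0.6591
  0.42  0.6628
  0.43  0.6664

$28.28

σ√T = 0.37 × 1.2247 = 0.4532
d₁ = [ln(133/129) + (0.028 + 0.37²/2)·1.5] / 0.4532 = [0.0305 + 0.1447] / 0.4532 = 0.3866 → 0.39
d₂ = d₁ − σ√T = 0.3866 − 0.4532 = -0.0665 → -0.07
exp(−rT) = exp(−0.028·1.5) = 0.9589
N(d₁) = N(0.39) = 0.6517;  N(d₂) = N(-0.07) = 0.4721
C = 133·0.6517 − 129·0.9589·0.4721 = 86.6761 − 58.3979 = 28.2782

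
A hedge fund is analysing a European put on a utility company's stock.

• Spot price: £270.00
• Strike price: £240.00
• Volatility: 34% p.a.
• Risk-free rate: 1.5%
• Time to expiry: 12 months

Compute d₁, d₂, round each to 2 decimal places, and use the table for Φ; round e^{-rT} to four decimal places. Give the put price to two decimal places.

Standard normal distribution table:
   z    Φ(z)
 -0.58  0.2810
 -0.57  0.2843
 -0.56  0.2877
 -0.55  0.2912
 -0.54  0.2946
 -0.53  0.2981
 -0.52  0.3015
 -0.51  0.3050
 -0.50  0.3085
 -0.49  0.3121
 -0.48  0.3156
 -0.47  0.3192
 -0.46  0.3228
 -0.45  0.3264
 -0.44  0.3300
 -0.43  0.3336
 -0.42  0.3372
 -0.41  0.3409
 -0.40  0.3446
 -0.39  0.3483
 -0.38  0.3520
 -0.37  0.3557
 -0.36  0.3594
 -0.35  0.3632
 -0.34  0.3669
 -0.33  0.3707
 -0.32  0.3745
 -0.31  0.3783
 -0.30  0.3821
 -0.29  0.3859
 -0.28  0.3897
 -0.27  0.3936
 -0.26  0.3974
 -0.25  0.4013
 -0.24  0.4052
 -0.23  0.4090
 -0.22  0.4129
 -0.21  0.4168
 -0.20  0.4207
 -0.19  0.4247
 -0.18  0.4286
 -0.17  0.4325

£19.94

T = 1;  σ√T = 0.3400
d₁ = [ln(270/240) + (0.015 + 0.34²/2)·1] / 0.3400 = [0.1178 + 0.0728] / 0.3400 = 0.5605 → 0.56
d₂ = d₁ − σ√T = 0.5605 − 0.3400 = 0.2205 → 0.22
exp(−rT) = exp(−0.015·1) = 0.9851
N(−d₂) = N(-0.22) = 0.4129;  N(−d₁) = N(-0.56) = 0.2877
P = 240·0.9851·0.4129 − 270·0.2877 = 97.6195 − 77.6790 = 19.9405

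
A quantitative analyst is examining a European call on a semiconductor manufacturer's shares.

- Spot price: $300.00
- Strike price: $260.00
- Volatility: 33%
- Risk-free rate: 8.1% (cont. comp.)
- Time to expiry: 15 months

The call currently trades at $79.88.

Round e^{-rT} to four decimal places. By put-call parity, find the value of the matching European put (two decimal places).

e^(−rT) = e^(−0.081·1.25) = 0.9037
Put-call parity: C − P = S − K·e^(−rT) = 300 − 260·0.9037 = 300 − 234.9620 = 65.0380
P = C − (C − P) = 79.88 − (65.0380) = 14.8420

$14.84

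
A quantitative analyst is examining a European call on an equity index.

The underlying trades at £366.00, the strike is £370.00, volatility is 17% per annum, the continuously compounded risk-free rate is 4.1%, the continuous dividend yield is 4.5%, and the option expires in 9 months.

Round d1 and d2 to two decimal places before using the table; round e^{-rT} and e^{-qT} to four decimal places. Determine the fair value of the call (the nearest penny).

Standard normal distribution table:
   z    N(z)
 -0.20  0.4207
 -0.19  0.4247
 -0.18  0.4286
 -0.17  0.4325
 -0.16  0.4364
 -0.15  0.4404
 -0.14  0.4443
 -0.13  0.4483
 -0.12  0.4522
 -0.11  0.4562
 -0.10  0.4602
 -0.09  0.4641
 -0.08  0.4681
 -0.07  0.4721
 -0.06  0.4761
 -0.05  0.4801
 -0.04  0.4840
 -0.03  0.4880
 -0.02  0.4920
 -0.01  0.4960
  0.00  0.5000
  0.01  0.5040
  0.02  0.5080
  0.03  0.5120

£18.92

T = 0.75;  σ√T = 0.1472
d₁ = [ln(366/370) + (0.041 − 0.045 + ½·0.17²)·0.75] / (σ√T) = (-0.0109 + 0.0078) / 0.1472 = -0.0206 ≈ -0.02
d₂ = -0.0206 − 0.1472 = -0.1678 ≈ -0.17
exp(−qT) = exp(−0.045·0.75) = 0.9668;  exp(−rT) = exp(−0.041·0.75) = 0.9697
N(d₁) = N(-0.02) = 0.4920;  N(d₂) = N(-0.17) = 0.4325
C = 366·0.9668·0.4920 − 370·0.9697·0.4325 = 174.0936 − 155.1762 = 18.9174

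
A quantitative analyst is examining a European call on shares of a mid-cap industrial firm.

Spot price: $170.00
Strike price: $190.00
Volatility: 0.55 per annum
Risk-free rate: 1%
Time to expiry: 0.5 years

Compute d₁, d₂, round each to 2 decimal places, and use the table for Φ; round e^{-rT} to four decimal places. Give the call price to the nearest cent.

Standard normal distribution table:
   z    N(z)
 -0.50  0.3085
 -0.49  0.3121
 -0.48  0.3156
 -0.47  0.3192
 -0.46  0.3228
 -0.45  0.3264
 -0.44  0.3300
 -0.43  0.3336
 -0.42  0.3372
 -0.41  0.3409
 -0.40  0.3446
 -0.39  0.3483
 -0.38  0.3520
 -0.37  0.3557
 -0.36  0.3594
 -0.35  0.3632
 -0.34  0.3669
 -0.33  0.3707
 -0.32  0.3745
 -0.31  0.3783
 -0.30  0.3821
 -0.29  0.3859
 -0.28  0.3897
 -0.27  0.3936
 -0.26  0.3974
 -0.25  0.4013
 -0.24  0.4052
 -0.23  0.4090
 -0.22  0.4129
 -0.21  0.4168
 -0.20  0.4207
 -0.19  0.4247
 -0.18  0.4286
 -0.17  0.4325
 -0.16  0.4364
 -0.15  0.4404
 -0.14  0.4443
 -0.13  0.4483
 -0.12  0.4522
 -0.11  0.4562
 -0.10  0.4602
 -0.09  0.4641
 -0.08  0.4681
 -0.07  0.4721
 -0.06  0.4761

σ√T = 0.55 × 0.7071 = 0.3889
ln(S/K) + (r + σ²/2)T = ln(170/190) + (0.01 + 0.55²/2)·0.5 = -0.1112 + 0.0806 = -0.0306
d₁ = -0.0306 / 0.3889 = -0.0787 which rounds to -0.08
d₂ = d₁ − σ√T = -0.0787 − 0.3889 = -0.4676 which rounds to -0.47
e^(−rT) = e^(−0.01·0.5) = 0.9950
N(d₁) = N(-0.08) = 0.4681;  N(d₂) = N(-0.47) = 0.3192
C = 170·0.4681 − 190·0.9950·0.3192 = 79.5770 − 60.3448 = 19.2322

$19.23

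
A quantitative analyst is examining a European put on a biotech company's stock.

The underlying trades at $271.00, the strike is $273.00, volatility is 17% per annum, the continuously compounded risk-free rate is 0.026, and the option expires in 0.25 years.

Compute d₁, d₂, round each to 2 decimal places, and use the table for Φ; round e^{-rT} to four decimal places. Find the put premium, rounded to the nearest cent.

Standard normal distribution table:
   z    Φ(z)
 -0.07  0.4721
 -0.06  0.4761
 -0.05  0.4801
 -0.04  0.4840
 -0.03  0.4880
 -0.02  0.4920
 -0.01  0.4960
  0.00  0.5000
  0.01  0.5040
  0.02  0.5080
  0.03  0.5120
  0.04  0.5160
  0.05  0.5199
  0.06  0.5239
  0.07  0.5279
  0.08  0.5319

σ√T = 0.17·√0.25 = 0.0850
d₁ = [ln(271/273) + (0.026 + 0.17²/2)·0.25] / 0.0850 = [-0.0074 + 0.0101] / 0.0850 = 0.0325 → 0.03
d₂ = d₁ − σ√T = 0.0325 − 0.0850 = -0.0525 → -0.05
e^(−rT) = e^(−0.026·0.25) = 0.9935
N(−d₂) = N(0.05) = 0.5199;  N(−d₁) = N(-0.03) = 0.4880
P = 273·0.9935·0.5199 − 271·0.4880 = 141.0101 − 132.2480 = 8.7621

$8.76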